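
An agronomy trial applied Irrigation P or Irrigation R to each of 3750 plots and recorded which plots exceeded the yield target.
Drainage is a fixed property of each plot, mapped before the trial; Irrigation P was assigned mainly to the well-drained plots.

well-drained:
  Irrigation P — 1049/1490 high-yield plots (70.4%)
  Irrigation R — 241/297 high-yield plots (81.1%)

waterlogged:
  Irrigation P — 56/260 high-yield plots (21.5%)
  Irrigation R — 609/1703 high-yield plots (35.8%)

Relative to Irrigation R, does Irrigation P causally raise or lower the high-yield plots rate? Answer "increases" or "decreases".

decreases

Here field drainage is a common cause — it drives both which irrigation a case falls under and the outcome. The crude comparison mixes populations; the stratum-specific rates are the causally relevant ones.
Within each level — well-drained: 70.4% vs 81.1%; waterlogged: 21.5% vs 35.8% — Irrigation R is higher every time.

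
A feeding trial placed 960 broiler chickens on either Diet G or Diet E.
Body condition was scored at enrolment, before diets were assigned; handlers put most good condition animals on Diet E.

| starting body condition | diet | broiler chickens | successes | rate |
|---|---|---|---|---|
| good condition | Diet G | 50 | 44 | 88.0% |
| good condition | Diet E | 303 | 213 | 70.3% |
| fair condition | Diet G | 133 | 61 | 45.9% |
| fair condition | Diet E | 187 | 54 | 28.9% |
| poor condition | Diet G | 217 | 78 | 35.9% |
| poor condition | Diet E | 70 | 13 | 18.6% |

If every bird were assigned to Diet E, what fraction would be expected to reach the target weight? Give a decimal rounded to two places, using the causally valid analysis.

Here starting body condition is a common cause — it drives both which diet a case falls under and the outcome. The crude comparison mixes populations; the stratum-specific rates are the causally relevant ones.
Standardising Diet E to the population starting body condition mix: 0.368·213/303 + 0.333·54/187 + 0.299·13/70 = 0.410.

0.41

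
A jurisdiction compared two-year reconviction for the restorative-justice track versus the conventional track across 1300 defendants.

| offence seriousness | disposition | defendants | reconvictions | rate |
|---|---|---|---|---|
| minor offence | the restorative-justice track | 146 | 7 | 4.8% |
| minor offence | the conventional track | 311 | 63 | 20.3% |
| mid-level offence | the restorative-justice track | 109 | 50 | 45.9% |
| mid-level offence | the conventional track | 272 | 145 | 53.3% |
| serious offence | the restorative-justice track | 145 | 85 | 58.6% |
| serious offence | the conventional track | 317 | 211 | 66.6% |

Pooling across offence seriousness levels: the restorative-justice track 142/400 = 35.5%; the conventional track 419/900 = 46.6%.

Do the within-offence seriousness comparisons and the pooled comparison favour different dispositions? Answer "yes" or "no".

Within each offence seriousness level (minor offence 4.8% vs 20.3%; mid-level offence 45.9% vs 53.3%; serious offence 58.6% vs 66.6%), the restorative-justice track has the lower rate every time. Pooled: 35.5% vs 46.6% — the restorative-justice track has the lower rate overall. They agree.

no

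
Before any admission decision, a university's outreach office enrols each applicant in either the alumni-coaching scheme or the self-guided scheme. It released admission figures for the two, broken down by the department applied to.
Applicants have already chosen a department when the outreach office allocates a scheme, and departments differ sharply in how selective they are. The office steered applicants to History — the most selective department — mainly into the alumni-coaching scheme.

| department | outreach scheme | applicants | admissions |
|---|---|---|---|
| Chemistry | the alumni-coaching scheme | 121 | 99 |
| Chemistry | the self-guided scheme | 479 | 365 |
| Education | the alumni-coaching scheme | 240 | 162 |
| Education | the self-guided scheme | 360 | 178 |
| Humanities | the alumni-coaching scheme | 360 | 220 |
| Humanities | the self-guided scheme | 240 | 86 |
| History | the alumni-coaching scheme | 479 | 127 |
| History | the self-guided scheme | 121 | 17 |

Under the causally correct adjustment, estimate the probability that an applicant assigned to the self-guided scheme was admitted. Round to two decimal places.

0.44

Nothing the outreach scheme does changes department; the imbalance is an allocation artefact. With department also predicting the outcome, the pooled figure is confounded, and the within-stratum comparison is the causal one.
Standardising the self-guided scheme to the population department mix: 0.250·365/479 + 0.250·178/360 + 0.250·86/240 + 0.250·17/121 = 0.439.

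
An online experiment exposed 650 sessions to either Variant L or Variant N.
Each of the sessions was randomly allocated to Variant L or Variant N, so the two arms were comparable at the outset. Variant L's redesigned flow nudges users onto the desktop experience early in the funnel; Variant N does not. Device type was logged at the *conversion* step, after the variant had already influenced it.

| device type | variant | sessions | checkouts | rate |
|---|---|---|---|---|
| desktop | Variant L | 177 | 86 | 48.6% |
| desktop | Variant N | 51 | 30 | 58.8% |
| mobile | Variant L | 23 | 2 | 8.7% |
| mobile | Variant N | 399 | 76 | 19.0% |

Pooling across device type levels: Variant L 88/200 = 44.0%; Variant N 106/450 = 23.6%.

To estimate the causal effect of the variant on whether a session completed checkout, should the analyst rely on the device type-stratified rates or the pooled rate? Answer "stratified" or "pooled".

The distribution of device type is itself part of what the variant does — it is an intermediate outcome. Holding it fixed would remove that part of the effect; the total effect is the pooled difference.
Pooled: Variant L 44.0% vs Variant N 23.6%; Variant L is higher overall.

pooled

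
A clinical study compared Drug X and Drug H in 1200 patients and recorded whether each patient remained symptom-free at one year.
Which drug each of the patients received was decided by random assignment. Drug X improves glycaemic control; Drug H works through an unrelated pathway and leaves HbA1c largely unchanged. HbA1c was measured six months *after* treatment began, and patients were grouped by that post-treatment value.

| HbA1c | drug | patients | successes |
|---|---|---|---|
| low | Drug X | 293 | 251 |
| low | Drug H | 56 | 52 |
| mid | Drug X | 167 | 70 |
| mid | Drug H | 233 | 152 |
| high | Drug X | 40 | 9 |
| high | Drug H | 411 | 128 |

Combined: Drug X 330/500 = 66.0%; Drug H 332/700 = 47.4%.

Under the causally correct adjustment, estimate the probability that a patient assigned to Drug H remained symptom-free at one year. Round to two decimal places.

0.47

HbA1c is recorded after the drug and is itself shifted by it — it sits on the causal path from drug to outcome. Conditioning on a mediator would strip out part of the effect we want; the pooled comparison gives the total causal effect.
So P(outcome | do(Drug H)) is just the pooled rate for Drug H: 332/700 = 0.474.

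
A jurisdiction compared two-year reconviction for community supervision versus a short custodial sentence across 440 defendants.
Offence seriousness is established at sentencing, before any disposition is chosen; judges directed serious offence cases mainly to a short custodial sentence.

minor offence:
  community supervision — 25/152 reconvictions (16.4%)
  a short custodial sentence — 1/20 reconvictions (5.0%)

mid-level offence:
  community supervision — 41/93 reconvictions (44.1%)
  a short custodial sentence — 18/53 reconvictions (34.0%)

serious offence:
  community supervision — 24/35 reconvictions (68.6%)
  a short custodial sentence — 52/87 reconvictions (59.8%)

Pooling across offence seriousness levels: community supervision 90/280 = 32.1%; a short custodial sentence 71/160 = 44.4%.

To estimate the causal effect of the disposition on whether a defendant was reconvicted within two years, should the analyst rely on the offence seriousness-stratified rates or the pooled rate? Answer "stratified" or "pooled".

stratified

Nothing the disposition does changes offence seriousness; the imbalance is an allocation artefact. With offence seriousness also predicting the outcome, the pooled figure is confounded, and the within-stratum comparison is the causal one.
Within each level — minor offence: 16.4% vs 5.0%; mid-level offence: 44.1% vs 34.0%; serious offence: 68.6% vs 59.8% — a short custodial sentence is lower every time.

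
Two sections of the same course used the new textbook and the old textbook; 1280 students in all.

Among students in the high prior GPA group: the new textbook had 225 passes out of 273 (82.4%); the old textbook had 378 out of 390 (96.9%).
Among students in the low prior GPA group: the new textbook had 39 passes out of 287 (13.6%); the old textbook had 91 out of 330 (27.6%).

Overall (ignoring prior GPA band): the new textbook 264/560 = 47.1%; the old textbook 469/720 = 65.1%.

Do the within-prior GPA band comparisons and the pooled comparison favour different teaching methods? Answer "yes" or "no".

no

Within each prior GPA band level (high prior GPA 82.4% vs 96.9%; low prior GPA 13.6% vs 27.6%), the old textbook has the higher rate every time. Pooled: 47.1% vs 65.1% — the old textbook has the higher rate overall. They agree.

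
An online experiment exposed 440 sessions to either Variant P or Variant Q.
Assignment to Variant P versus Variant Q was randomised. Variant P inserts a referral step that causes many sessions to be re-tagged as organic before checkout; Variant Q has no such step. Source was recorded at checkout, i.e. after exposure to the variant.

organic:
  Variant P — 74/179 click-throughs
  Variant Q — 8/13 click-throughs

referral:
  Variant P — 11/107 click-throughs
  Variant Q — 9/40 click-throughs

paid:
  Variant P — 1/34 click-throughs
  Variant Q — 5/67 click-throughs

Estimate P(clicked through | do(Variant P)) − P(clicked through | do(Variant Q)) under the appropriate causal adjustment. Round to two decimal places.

Stratifying would compare variants among sessions the variants themselves sorted into traffic source groups — a form of selection on an intermediate. The unconditioned pooled rates give the total causal effect.
The causal difference is the pooled difference: 0.269 − 0.183 = +0.085.

+0.09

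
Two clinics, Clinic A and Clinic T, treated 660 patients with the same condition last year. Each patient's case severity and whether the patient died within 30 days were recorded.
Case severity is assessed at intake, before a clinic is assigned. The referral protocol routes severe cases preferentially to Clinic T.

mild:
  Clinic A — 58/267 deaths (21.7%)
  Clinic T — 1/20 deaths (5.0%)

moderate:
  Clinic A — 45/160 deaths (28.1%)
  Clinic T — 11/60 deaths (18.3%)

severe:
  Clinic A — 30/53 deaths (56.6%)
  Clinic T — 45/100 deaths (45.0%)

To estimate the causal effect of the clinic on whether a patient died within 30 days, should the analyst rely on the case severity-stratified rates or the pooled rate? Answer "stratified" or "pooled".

Within every case severity level Clinic T has the lower rate, yet pooled Clinic A does — Simpson's reversal.
The imbalance in case severity arose from how patients were allocated, not from anything the clinic did; and case severity independently affects the outcome. The pooled gap is confounded — condition on case severity.
Within each level — mild: 21.7% vs 5.0%; moderate: 28.1% vs 18.3%; severe: 56.6% vs 45.0% — Clinic T is lower every time.

stratified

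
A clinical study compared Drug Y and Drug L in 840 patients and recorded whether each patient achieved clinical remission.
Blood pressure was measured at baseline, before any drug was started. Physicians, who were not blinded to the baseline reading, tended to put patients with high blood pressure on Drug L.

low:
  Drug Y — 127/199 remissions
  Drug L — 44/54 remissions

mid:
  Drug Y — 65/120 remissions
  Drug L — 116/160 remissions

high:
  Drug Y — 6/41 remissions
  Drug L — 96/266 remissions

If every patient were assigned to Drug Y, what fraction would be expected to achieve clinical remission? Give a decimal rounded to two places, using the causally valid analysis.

Within every blood pressure level Drug L has the higher rate, yet pooled Drug Y does — Simpson's reversal.
Blood pressure satisfies the back-door criterion: it is not a descendant of the drug, and it blocks the spurious path from drug to outcome. Adjusting for it (i.e., using the within-blood pressure rates) gives the causal effect.
Standardising Drug Y to the population blood pressure mix: 0.301·127/199 + 0.333·65/120 + 0.365·6/41 = 0.426.

0.43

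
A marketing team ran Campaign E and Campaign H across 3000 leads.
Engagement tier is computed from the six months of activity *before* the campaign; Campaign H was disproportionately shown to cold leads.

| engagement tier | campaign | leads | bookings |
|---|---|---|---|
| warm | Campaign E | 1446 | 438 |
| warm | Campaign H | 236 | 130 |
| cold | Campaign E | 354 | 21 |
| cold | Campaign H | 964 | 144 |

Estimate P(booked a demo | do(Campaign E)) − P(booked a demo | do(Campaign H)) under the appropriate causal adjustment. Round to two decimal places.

Engagement tier is set before the campaign has any effect — it is not caused by the campaign — and it independently drives the outcome. That makes it a confounder, so the causal comparison is within engagement tier levels.
Adjusting over the population distribution of engagement tier: 0.561·(0.303−0.551) + 0.439·(0.059−0.149) = -0.179.

-0.18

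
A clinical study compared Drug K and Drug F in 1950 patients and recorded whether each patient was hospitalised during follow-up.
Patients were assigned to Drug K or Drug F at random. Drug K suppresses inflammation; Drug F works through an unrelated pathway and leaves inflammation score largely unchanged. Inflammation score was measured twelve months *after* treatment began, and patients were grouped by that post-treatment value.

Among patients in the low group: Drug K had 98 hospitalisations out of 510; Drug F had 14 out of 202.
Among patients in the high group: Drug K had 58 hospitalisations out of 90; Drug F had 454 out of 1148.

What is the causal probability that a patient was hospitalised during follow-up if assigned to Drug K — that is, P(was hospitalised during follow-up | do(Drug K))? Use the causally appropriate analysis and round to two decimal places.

0.26

The inflammation score-specific comparison favours Drug F throughout, but the pooled figures favour Drug K. The question is whether to condition on inflammation score.
Inflammation score is recorded after the drug and is itself shifted by it — it sits on the causal path from drug to outcome. Conditioning on a mediator would strip out part of the effect we want; the pooled comparison gives the total causal effect.
So P(outcome | do(Drug K)) is just the pooled rate for Drug K: 156/600 = 0.260.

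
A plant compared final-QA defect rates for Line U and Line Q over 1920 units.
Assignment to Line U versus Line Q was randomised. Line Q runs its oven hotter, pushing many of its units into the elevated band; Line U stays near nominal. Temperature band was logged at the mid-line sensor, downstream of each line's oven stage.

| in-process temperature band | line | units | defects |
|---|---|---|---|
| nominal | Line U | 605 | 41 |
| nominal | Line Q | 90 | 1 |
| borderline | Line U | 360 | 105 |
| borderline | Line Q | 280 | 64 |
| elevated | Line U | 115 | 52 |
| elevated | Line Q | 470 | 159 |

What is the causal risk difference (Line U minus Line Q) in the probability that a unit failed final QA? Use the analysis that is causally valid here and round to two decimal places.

In-process temperature band is downstream of the line. One should not condition on a consequence of treatment, so the overall rates are the right comparison.
The causal difference is the pooled difference: 0.183 − 0.267 = -0.083.

-0.08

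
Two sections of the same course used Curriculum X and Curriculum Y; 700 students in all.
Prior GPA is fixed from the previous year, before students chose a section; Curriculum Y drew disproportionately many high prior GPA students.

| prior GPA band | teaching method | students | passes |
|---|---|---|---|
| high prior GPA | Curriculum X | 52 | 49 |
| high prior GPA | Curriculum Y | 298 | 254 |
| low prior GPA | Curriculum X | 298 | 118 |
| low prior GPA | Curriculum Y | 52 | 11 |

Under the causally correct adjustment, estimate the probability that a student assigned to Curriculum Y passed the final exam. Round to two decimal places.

0.53

The prior GPA band-specific comparison favours Curriculum X throughout, but the pooled figures favour Curriculum Y. The question is whether to condition on prior GPA band.
Here prior GPA band is a common cause — it drives both which teaching method a case falls under and the outcome. The crude comparison mixes populations; the stratum-specific rates are the causally relevant ones.
Standardising Curriculum Y to the population prior GPA band mix: 0.500·254/298 + 0.500·11/52 = 0.532.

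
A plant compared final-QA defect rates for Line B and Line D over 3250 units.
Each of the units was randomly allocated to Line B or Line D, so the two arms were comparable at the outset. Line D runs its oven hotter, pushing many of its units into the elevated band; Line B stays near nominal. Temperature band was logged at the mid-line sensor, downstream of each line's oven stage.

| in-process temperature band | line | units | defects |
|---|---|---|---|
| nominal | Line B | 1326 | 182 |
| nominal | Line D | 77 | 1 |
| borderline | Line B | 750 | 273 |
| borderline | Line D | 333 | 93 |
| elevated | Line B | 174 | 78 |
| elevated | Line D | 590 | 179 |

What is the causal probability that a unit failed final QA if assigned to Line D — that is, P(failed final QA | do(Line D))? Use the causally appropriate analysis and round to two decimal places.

0.27

The in-process temperature band-specific comparison favours Line D throughout, but the pooled figures favour Line B. The question is whether to condition on in-process temperature band.
Because the line influences in-process temperature band, in-process temperature band is a post-treatment mediator, not a confounder. Stratifying on it would bias the estimate; the causal effect is the crude pooled difference.
So P(outcome | do(Line D)) is just the pooled rate for Line D: 273/1000 = 0.273.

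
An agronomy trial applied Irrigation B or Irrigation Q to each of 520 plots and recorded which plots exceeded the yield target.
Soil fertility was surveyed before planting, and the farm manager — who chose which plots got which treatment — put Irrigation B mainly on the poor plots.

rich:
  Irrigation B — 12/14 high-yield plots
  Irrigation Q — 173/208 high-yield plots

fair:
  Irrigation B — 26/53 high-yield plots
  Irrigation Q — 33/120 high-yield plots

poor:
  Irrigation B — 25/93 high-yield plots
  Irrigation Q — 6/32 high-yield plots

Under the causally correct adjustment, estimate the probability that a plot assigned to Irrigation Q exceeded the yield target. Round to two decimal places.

0.49

The stratified and pooled comparisons disagree (Irrigation B wins within each soil fertility; Irrigation Q wins overall), so the answer turns on the causal role of soil fertility.
Soil fertility differs across irrigations for reasons unrelated to any effect of the irrigation itself, and it separately predicts the outcome — a classic confounder. We must compare within soil fertility levels.
Standardising Irrigation Q to the population soil fertility mix: 0.427·173/208 + 0.333·33/120 + 0.240·6/32 = 0.492.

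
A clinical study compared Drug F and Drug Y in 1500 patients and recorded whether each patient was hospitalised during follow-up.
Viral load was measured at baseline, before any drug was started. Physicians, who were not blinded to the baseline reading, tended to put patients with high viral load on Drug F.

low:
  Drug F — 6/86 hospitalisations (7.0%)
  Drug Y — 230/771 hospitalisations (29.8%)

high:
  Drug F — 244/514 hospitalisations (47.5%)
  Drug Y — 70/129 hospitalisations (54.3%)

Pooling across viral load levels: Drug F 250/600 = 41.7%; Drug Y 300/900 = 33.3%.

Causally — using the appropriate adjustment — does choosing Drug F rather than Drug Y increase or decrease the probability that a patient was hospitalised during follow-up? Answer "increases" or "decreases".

decreases

Viral load differs across drugs for reasons unrelated to any effect of the drug itself, and it separately predicts the outcome — a classic confounder. We must compare within viral load levels.
Within each level — low: 7.0% vs 29.8%; high: 47.5% vs 54.3% — Drug F is lower every time.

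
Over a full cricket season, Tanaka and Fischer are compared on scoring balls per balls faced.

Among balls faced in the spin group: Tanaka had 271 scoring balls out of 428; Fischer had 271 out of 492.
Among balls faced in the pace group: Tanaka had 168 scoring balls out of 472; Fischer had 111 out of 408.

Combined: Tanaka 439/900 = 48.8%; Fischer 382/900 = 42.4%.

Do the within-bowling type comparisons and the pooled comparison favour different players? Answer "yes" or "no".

no

Within each bowling type level (spin 63.3% vs 55.1%; pace 35.6% vs 27.2%), Tanaka has the higher rate every time. Pooled: 48.8% vs 42.4% — Tanaka has the higher rate overall. They agree.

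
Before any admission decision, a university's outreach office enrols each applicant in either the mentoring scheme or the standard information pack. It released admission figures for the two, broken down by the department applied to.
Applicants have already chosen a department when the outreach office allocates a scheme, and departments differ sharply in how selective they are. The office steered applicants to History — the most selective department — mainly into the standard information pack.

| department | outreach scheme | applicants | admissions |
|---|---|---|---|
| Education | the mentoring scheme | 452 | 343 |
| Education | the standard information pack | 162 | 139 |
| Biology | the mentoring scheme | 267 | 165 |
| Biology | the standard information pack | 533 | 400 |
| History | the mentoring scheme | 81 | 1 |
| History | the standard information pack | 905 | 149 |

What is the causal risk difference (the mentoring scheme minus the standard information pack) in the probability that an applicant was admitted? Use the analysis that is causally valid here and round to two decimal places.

-0.13

the standard information pack is higher inside every department stratum but the mentoring scheme is higher in aggregate. Whether to stratify depends on how department relates to the outreach scheme.
Department satisfies the back-door criterion: it is not a descendant of the outreach scheme, and it blocks the spurious path from outreach scheme to outcome. Adjusting for it (i.e., using the within-department rates) gives the causal effect.
Adjusting over the population distribution of department: 0.256·(0.759−0.858) + 0.333·(0.618−0.750) + 0.411·(0.012−0.165) = -0.132.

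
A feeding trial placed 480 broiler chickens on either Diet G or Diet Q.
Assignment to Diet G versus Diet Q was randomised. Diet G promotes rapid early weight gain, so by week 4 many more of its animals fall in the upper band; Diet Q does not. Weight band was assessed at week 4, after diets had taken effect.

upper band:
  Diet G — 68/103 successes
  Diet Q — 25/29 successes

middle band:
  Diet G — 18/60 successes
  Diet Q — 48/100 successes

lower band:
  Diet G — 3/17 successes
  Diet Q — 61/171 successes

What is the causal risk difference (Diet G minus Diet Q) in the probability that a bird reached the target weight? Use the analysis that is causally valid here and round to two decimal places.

Diet Q is higher inside every week-4 weight band stratum but Diet G is higher in aggregate. Whether to stratify depends on how week-4 weight band relates to the diet.
Week-4 weight band lies on the pathway diet → week-4 weight band → outcome, so adjusting for it blocks the indirect effect. For the total causal effect of diet, use the unadjusted pooled rates.
The causal difference is the pooled difference: 0.494 − 0.447 = +0.048.

+0.05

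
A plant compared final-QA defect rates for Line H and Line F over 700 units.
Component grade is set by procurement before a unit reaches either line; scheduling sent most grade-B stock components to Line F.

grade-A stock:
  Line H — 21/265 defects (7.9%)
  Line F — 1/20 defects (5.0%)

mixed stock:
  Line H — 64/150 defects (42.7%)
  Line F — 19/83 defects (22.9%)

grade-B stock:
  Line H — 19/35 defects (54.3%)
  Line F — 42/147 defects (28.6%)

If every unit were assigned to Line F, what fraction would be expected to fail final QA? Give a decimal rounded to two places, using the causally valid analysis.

Within every component grade level Line F has the lower rate, yet pooled Line H does — Simpson's reversal.
The imbalance in component grade arose from how units were allocated, not from anything the line did; and component grade independently affects the outcome. The pooled gap is confounded — condition on component grade.
Standardising Line F to the population component grade mix: 0.407·1/20 + 0.333·19/83 + 0.260·42/147 = 0.171.

0.17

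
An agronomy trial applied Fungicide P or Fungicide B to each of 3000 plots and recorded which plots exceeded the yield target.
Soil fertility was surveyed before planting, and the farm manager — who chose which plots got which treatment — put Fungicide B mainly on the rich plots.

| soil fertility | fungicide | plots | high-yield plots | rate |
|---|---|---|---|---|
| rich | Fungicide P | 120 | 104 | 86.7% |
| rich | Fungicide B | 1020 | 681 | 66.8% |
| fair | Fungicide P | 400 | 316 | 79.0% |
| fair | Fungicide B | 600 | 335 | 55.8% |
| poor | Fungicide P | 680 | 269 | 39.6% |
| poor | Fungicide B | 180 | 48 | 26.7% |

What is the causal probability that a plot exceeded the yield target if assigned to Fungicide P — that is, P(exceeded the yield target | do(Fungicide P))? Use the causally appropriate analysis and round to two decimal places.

0.71

Within every soil fertility level Fungicide P has the higher rate, yet pooled Fungicide B does — Simpson's reversal.
The imbalance in soil fertility arose from how plots were allocated, not from anything the fungicide did; and soil fertility independently affects the outcome. The pooled gap is confounded — condition on soil fertility.
Standardising Fungicide P to the population soil fertility mix: 0.380·104/120 + 0.333·316/400 + 0.287·269/680 = 0.706.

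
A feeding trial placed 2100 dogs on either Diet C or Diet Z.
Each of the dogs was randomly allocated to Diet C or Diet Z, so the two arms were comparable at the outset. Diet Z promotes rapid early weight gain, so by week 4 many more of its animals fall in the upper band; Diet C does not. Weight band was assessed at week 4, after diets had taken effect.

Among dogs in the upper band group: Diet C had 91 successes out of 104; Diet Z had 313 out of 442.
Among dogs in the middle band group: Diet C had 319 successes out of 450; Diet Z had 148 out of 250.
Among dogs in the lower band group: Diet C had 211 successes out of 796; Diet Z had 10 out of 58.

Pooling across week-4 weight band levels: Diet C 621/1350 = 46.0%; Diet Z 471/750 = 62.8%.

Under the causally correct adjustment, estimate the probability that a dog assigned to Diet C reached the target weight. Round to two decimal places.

Stratifying would compare diets among dogs the diets themselves sorted into week-4 weight band groups — a form of selection on an intermediate. The unconditioned pooled rates give the total causal effect.
So P(outcome | do(Diet C)) is just the pooled rate for Diet C: 621/1350 = 0.460.

0.46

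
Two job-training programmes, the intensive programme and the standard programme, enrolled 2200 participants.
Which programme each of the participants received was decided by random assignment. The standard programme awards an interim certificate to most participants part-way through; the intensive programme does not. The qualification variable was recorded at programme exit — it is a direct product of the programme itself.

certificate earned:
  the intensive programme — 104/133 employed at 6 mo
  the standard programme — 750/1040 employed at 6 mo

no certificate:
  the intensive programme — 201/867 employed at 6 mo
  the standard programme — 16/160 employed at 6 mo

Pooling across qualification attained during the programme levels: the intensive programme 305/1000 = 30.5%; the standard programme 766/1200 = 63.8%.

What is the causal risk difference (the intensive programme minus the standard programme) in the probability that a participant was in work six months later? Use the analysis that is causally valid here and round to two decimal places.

Because the programme influences qualification attained during the programme, qualification attained during the programme is a post-treatment mediator, not a confounder. Stratifying on it would bias the estimate; the causal effect is the crude pooled difference.
The causal difference is the pooled difference: 0.305 − 0.638 = -0.333.

-0.33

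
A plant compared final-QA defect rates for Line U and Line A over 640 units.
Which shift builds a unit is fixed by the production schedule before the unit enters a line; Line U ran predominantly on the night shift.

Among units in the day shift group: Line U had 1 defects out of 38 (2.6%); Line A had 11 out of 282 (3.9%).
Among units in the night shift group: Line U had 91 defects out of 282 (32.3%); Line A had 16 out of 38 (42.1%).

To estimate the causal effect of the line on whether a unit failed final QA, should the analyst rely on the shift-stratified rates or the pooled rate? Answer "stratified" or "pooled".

Line U is lower inside every shift stratum but Line A is lower in aggregate. Whether to stratify depends on how shift relates to the line.
The imbalance in shift arose from how units were allocated, not from anything the line did; and shift independently affects the outcome. The pooled gap is confounded — condition on shift.
Within each level — day shift: 2.6% vs 3.9%; night shift: 32.3% vs 42.1% — Line U is lower every time.

stratified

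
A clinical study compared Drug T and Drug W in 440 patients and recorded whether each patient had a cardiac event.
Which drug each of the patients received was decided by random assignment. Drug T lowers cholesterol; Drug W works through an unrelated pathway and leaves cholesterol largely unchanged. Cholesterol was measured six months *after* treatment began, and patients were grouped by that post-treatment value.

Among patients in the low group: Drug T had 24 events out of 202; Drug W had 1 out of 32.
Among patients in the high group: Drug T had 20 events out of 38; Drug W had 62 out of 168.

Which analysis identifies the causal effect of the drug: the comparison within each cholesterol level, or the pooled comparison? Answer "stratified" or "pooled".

The cholesterol-specific comparison favours Drug W throughout, but the pooled figures favour Drug T. The question is whether to condition on cholesterol.
Cholesterol is downstream of the drug. One should not condition on a consequence of treatment, so the overall rates are the right comparison.
Pooled: Drug T 18.3% vs Drug W 31.5%; Drug T is lower overall.

pooled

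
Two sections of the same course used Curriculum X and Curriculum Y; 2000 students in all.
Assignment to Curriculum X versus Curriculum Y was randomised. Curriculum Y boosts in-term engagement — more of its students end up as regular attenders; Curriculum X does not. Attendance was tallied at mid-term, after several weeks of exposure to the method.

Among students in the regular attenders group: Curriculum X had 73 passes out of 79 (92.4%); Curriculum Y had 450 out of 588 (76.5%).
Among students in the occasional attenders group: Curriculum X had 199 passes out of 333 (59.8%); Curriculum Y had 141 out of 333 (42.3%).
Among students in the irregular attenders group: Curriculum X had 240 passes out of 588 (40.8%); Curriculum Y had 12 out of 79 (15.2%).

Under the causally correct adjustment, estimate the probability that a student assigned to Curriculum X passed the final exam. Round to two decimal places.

Because the teaching method influences mid-term attendance, mid-term attendance is a post-treatment mediator, not a confounder. Stratifying on it would bias the estimate; the causal effect is the crude pooled difference.
So P(outcome | do(Curriculum X)) is just the pooled rate for Curriculum X: 512/1000 = 0.512.

0.51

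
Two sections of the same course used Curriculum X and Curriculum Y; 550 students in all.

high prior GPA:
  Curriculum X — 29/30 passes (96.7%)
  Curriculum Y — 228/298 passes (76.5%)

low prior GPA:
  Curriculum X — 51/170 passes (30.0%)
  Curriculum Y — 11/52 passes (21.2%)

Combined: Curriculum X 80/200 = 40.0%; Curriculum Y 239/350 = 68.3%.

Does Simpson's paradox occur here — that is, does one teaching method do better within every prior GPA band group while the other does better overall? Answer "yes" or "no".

yes

Within each prior GPA band level (high prior GPA 96.7% vs 76.5%; low prior GPA 30.0% vs 21.2%), Curriculum X has the higher rate every time. Pooled: 40.0% vs 68.3% — Curriculum Y has the higher rate overall. The two comparisons disagree.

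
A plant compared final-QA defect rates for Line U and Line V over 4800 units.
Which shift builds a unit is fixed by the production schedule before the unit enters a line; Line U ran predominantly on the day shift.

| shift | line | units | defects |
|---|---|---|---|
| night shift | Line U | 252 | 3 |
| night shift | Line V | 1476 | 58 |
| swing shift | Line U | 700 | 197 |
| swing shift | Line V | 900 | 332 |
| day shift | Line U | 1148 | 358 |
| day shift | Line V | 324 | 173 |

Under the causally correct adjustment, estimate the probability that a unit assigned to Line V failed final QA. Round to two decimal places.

Within every shift level Line U has the lower rate, yet pooled Line V does — Simpson's reversal.
Nothing the line does changes shift; the imbalance is an allocation artefact. With shift also predicting the outcome, the pooled figure is confounded, and the within-stratum comparison is the causal one.
Standardising Line V to the population shift mix: 0.360·58/1476 + 0.333·332/900 + 0.307·173/324 = 0.301.

0.30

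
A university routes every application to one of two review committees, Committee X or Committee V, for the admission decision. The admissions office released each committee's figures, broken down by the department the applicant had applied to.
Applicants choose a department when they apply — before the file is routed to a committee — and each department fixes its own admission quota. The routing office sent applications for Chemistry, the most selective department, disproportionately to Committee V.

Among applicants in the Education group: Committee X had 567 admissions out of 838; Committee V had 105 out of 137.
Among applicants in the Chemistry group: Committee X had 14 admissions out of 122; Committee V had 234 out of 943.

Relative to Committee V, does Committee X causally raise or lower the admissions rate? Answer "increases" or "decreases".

decreases

Department is set before the review committee has any effect — it is not caused by the review committee — and it independently drives the outcome. That makes it a confounder, so the causal comparison is within department levels.
Within each level — Education: 67.7% vs 76.6%; Chemistry: 11.5% vs 24.8% — Committee V is higher every time.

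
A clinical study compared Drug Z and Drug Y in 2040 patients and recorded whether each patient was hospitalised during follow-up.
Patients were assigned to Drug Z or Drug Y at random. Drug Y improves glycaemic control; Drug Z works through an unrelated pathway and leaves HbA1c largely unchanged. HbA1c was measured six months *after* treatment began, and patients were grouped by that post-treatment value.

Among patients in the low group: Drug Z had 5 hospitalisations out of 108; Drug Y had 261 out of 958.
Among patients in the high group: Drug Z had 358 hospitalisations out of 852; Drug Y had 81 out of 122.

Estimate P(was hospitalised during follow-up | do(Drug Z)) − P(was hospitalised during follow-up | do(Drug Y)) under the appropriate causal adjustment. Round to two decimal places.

Within every HbA1c level Drug Z has the lower rate, yet pooled Drug Y does — Simpson's reversal.
HbA1c is downstream of the drug. One should not condition on a consequence of treatment, so the overall rates are the right comparison.
The causal difference is the pooled difference: 0.378 − 0.317 = +0.061.

+0.06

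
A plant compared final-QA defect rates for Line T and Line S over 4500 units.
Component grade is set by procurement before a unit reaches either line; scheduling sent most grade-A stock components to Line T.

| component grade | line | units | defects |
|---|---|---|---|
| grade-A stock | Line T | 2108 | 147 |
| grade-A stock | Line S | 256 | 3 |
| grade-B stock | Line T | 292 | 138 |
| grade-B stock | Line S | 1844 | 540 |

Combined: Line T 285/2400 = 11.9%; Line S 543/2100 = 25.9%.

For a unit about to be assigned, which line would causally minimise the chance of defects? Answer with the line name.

Here component grade is a common cause — it drives both which line a case falls under and the outcome. The crude comparison mixes populations; the stratum-specific rates are the causally relevant ones.
Within each level — grade-A stock: 7.0% vs 1.2%; grade-B stock: 47.3% vs 29.3% — Line S is lower every time.

Line S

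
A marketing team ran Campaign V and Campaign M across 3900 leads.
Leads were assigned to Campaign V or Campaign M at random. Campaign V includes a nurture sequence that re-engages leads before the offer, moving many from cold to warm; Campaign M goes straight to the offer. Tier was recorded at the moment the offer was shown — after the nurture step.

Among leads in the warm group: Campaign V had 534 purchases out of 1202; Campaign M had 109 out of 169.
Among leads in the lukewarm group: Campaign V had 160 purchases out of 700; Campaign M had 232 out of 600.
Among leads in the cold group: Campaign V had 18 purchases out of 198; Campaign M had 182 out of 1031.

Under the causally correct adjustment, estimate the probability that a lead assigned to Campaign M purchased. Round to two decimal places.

The distribution of engagement tier is itself part of what the campaign does — it is an intermediate outcome. Holding it fixed would remove that part of the effect; the total effect is the pooled difference.
So P(outcome | do(Campaign M)) is just the pooled rate for Campaign M: 523/1800 = 0.291.

0.29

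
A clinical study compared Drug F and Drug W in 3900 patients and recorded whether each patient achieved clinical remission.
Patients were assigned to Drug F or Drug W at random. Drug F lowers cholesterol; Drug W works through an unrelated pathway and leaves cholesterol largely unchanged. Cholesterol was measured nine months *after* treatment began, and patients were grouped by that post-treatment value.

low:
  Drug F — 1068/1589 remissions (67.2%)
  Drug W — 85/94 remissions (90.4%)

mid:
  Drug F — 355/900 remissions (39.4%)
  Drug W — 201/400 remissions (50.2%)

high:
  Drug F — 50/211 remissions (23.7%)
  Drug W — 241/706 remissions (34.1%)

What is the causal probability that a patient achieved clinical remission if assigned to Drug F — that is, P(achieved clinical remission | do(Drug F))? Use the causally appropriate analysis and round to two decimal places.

0.55

The cholesterol-specific comparison favours Drug W throughout, but the pooled figures favour Drug F. The question is whether to condition on cholesterol.
Cholesterol here is a post-treatment variable shaped by the drug; conditioning on it would introduce bias rather than remove it. The overall comparison is the causal one.
So P(outcome | do(Drug F)) is just the pooled rate for Drug F: 1473/2700 = 0.546.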